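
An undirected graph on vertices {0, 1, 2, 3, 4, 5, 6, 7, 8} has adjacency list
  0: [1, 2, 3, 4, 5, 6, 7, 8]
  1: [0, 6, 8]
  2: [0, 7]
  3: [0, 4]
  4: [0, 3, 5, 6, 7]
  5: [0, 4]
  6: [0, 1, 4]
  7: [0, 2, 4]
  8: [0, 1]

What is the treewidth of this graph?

A width-2 tree decomposition is:
Bags: B1 = {0, 1, 6}  B2 = {0, 4, 6}  B3 = {0, 1, 8}  B4 = {0, 4, 7}  B5 = {0, 3, 4}  B6 = {0, 4, 5}  B7 = {0, 2, 7}
Tree: B1–B2, B1–B3, B2–B4, B4–B5, B5–B6, B4–B7
Each bag holds 3 vertices, so the decomposition has width 2, which upper-bounds the treewidth. On the other hand G contains the 3-clique {0, 1, 8}. A clique must lie in a single bag of any decomposition, so no decomposition can have width below 2. The upper and lower bounds meet at 2, so that is the treewidth.

2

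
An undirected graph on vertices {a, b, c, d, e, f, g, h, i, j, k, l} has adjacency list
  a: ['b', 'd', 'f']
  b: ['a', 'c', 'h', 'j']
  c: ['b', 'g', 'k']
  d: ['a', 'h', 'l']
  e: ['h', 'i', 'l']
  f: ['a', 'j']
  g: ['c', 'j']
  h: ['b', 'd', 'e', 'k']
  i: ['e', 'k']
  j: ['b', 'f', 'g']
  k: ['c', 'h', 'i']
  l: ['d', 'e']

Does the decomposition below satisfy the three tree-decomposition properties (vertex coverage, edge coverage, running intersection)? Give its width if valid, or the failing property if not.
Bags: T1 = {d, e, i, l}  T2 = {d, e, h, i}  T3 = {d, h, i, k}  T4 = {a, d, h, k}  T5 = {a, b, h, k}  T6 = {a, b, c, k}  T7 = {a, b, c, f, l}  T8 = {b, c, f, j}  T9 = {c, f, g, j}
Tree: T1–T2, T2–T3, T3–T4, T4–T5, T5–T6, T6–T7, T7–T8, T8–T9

No — bags containing vertex l are not connected in the tree.

A tree decomposition must satisfy three properties: every vertex lies in some bag; for every edge, both endpoints lie together in some bag; and for every vertex, the bags containing it form a connected subtree. Here bags containing vertex l are not connected in the tree, so the decomposition is invalid.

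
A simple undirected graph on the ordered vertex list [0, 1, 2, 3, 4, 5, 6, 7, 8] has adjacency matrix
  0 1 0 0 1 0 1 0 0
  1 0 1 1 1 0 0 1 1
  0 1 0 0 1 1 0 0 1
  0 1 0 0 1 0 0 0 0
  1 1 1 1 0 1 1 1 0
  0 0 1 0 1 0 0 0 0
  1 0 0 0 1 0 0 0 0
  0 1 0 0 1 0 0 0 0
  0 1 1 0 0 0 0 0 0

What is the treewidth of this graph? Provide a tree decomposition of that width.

Treewidth 2.
Bags: B1 = {0, 1, 4}  B2 = {1, 2, 4}  B3 = {1, 2, 8}  B4 = {1, 4, 7}  B5 = {1, 3, 4}  B6 = {0, 4, 6}  B7 = {2, 4, 5}
Tree: B1–B2, B2–B3, B1–B4, B1–B5, B1–B6, B2–B7

The largest bag has 3 vertices, giving width 2; this decomposition certifies tw(G) ≤ 2. For the lower bound, the 3 vertices {1, 2, 8} are pairwise adjacent, and any tree decomposition puts a clique entirely inside one bag — forcing width ≥ 2. The upper and lower bounds meet at 2, so that is the treewidth.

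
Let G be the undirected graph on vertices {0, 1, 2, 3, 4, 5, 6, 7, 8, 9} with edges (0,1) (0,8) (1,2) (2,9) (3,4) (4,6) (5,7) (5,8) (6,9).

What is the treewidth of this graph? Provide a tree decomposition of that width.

The largest bag has 2 vertices, giving width 1; this decomposition certifies tw(G) ≤ 1. Any graph with an edge has treewidth ≥ 1, and G has the edge 7–5. Combining the bounds, tw(G) = 1.

Treewidth 1.
Bags: B1 = {5, 7}  B2 = {5, 8}  B3 = {0, 8}  B4 = {0, 1}  B5 = {1, 2}  B6 = {2, 9}  B7 = {6, 9}  B8 = {4, 6}  B9 = {3, 4}
Tree: B1–B2, B2–B3, B3–B4, B4–B5, B5–B6, B6–B7, B7–B8, B8–B9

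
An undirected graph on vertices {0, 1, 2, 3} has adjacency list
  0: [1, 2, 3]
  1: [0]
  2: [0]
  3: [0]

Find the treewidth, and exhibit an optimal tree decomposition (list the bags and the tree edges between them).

Treewidth 1.
One optimal decomposition is:
Bags: B1 = {0, 2}  B2 = {0, 3}  B3 = {0, 1}
Tree: B1–B2, B2–B3

Each bag holds 2 vertices, so the decomposition has width 1, which upper-bounds the treewidth. Any graph with an edge has treewidth ≥ 1, and G has the edge 0–2. The upper and lower bounds meet at 1, so that is the treewidth.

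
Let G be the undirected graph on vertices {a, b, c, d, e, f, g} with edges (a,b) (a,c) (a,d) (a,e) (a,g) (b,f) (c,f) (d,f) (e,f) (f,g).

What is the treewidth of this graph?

A width-2 tree decomposition is:
Bags: B1 = {a, c, f}  B2 = {a, e, f}  B3 = {a, f, g}  B4 = {a, d, f}  B5 = {a, b, f}
Tree: B1–B2, B2–B3, B3–B4, B4–B5
Each bag holds 3 vertices, so the decomposition has width 2, which upper-bounds the treewidth. Since f–c–a–e–f is a cycle in G, G is not acyclic. Forests are exactly the graphs of treewidth ≤ 1, so tw(G) ≥ 2. Combining the bounds, tw(G) = 2.

2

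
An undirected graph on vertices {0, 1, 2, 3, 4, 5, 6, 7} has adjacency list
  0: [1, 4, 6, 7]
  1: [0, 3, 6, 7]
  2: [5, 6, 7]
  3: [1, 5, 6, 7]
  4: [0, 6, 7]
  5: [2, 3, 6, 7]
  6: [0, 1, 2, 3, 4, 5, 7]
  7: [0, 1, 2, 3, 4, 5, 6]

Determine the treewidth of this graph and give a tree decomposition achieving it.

Treewidth 3.
One such decomposition:
Bags: B1 = {1, 3, 6, 7}  B2 = {0, 1, 6, 7}  B3 = {0, 4, 6, 7}  B4 = {3, 5, 6, 7}  B5 = {2, 5, 6, 7}
Tree: B1–B2, B2–B3, B1–B4, B4–B5

The largest bag has 4 vertices, giving width 3; this decomposition certifies tw(G) ≤ 3. On the other hand G contains the 4-clique {0, 1, 6, 7}. A clique must lie in a single bag of any decomposition, so no decomposition can have width below 3. The upper and lower bounds meet at 3, so that is the treewidth.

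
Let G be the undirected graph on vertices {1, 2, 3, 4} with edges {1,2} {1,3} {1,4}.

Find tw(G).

A width-1 tree decomposition is:
Bags: B1 = {1, 4}  B2 = {1, 2}  B3 = {1, 3}
Tree: B1–B2, B2–B3
Each bag holds 2 vertices, so the decomposition has width 1, which upper-bounds the treewidth. Since G has at least one edge (e.g. 1–4), it is not an edgeless graph, so tw(G) ≥ 1. Hence tw(G) = 1 exactly.

1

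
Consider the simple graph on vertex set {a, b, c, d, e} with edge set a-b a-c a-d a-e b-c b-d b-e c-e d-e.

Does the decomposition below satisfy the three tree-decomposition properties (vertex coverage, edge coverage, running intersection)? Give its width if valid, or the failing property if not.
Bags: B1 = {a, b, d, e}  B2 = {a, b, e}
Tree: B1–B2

No — vertex c appears in no bag.

A tree decomposition must satisfy three properties: every vertex lies in some bag; for every edge, both endpoints lie together in some bag; and for every vertex, the bags containing it form a connected subtree. Here vertex c appears in no bag, so the decomposition is invalid.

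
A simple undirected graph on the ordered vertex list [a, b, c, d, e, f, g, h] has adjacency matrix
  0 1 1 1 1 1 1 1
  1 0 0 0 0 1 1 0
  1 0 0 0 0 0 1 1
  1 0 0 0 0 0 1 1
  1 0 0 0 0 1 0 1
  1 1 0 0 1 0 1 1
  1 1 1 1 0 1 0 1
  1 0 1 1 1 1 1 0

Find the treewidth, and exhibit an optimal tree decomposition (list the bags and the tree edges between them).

Treewidth 3.
One such decomposition:
Bags: B1 = {a, d, g, h}  B2 = {a, f, g, h}  B3 = {a, e, f, h}  B4 = {a, b, f, g}  B5 = {a, c, g, h}
Tree: B1–B2, B2–B3, B2–B4, B1–B5

The largest bag has 4 vertices, giving width 3; this decomposition certifies tw(G) ≤ 3. Conversely, {a, d, g, h} is a clique of size 4, and the vertices of any clique must share a bag in every tree decomposition; so some bag has ≥ 4 vertices and tw(G) ≥ 3. Hence tw(G) = 3 exactly.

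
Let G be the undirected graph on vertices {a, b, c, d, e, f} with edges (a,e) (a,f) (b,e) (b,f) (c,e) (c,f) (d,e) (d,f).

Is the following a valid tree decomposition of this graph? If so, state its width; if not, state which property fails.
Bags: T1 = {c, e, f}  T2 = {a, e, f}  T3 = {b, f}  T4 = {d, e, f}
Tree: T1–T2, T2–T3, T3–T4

No — edge (e,b) lies in no bag.

A tree decomposition must satisfy three properties: every vertex lies in some bag; for every edge, both endpoints lie together in some bag; and for every vertex, the bags containing it form a connected subtree. Here edge (e,b) lies in no bag, so the decomposition is invalid.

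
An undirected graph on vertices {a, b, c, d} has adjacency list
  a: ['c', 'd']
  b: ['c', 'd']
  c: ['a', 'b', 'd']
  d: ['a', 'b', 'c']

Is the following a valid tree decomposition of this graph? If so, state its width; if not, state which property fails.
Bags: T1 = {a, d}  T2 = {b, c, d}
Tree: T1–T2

No — edge (c,a) lies in no bag.

A tree decomposition must satisfy three properties: every vertex lies in some bag; for every edge, both endpoints lie together in some bag; and for every vertex, the bags containing it form a connected subtree. Here edge (c,a) lies in no bag, so the decomposition is invalid.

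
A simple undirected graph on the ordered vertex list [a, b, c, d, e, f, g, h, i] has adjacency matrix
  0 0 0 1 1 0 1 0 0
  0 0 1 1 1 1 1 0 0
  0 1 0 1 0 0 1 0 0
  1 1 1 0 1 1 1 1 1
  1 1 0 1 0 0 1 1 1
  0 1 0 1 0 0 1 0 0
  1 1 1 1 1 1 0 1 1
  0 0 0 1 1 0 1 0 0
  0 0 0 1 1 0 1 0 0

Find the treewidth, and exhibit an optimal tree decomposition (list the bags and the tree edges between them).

Each bag holds 4 vertices, so the decomposition has width 3, which upper-bounds the treewidth. Conversely, {d, e, g, h} is a clique of size 4, and the vertices of any clique must share a bag in every tree decomposition; so some bag has ≥ 4 vertices and tw(G) ≥ 3. The upper and lower bounds meet at 3, so that is the treewidth.

Treewidth 3.
One optimal decomposition is:
Bags: B1 = {b, d, e, g}  B2 = {a, d, e, g}  B3 = {d, e, g, h}  B4 = {d, e, g, i}  B5 = {b, c, d, g}  B6 = {b, d, f, g}
Tree: B1–B2, B2–B3, B2–B4, B1–B5, B5–B6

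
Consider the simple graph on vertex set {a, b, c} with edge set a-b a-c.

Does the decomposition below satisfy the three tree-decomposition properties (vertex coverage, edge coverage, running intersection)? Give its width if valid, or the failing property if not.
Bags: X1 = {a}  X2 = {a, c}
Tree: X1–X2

No — vertex b appears in no bag.

A tree decomposition must satisfy three properties: every vertex lies in some bag; for every edge, both endpoints lie together in some bag; and for every vertex, the bags containing it form a connected subtree. Here vertex b appears in no bag, so the decomposition is invalid.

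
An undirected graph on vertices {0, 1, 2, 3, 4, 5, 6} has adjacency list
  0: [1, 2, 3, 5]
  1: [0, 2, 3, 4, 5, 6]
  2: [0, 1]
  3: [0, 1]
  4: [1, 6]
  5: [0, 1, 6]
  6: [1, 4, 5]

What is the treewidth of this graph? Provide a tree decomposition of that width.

Treewidth 2.
One such decomposition:
Bags: B1 = {0, 1, 5}  B2 = {1, 5, 6}  B3 = {0, 1, 3}  B4 = {0, 1, 2}  B5 = {1, 4, 6}
Tree: B1–B2, B1–B3, B3–B4, B2–B5

The largest bag has 3 vertices, giving width 2; this decomposition certifies tw(G) ≤ 2. On the other hand G contains the 3-clique {0, 1, 2}. A clique must lie in a single bag of any decomposition, so no decomposition can have width below 2. The upper and lower bounds meet at 2, so that is the treewidth.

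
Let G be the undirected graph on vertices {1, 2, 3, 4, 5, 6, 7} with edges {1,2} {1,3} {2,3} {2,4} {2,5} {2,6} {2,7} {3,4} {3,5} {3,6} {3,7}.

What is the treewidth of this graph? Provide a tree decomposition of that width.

Each bag holds 3 vertices, so the decomposition has width 2, which upper-bounds the treewidth. For the lower bound, the 3 vertices {1, 2, 3} are pairwise adjacent, and any tree decomposition puts a clique entirely inside one bag — forcing width ≥ 2. Therefore the treewidth is 2.

Treewidth 2.
One such decomposition:
Bags: B1 = {2, 3, 6}  B2 = {1, 2, 3}  B3 = {2, 3, 5}  B4 = {2, 3, 4}  B5 = {2, 3, 7}
Tree: B1–B2, B1–B3, B2–B4, B2–B5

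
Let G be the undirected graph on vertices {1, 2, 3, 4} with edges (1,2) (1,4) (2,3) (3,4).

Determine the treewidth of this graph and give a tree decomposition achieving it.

Each bag holds 3 vertices, so the decomposition has width 2, which upper-bounds the treewidth. For the lower bound, G contains the cycle 3–4–1–2–3, so G is not a forest; only forests have treewidth ≤ 1, hence tw(G) ≥ 2. Combining the bounds, tw(G) = 2.

Treewidth 2.
One optimal decomposition is:
Bags: B1 = {1, 3, 4}  B2 = {1, 2, 3}
Tree: B1–B2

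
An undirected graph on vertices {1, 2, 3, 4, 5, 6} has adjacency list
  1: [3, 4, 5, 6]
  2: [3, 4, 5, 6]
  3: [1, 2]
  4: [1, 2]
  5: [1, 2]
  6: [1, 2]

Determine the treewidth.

2

A width-2 tree decomposition is:
Bags: B1 = {1, 2, 6}  B2 = {1, 2, 3}  B3 = {1, 2, 4}  B4 = {1, 2, 5}
Tree: B1–B2, B2–B3, B3–B4
Every bag has size at most 3, so the width is 3 − 1 = 2 and tw(G) ≤ 2. Since 1–6–2–3–1 is a cycle in G, G is not acyclic. Forests are exactly the graphs of treewidth ≤ 1, so tw(G) ≥ 2. Hence tw(G) = 2 exactly.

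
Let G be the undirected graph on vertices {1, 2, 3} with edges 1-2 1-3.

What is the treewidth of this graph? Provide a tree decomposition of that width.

Treewidth 1.
One such decomposition:
Bags: B1 = {1, 3}  B2 = {1, 2}
Tree: B1–B2

The largest bag has 2 vertices, giving width 1; this decomposition certifies tw(G) ≤ 1. Any graph with an edge has treewidth ≥ 1, and G has the edge 1–3. The upper and lower bounds meet at 1, so that is the treewidth.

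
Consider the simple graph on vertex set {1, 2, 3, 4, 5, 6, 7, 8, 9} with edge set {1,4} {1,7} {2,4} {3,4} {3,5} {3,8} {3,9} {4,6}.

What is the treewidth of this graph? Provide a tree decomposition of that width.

The largest bag has 2 vertices, giving width 1; this decomposition certifies tw(G) ≤ 1. Any graph with an edge has treewidth ≥ 1, and G has the edge 4–1. Hence tw(G) = 1 exactly.

Treewidth 1.
Bags: B1 = {1, 4}  B2 = {3, 4}  B3 = {3, 8}  B4 = {2, 4}  B5 = {3, 9}  B6 = {3, 5}  B7 = {1, 7}  B8 = {4, 6}
Tree: B1–B2, B2–B3, B2–B4, B2–B5, B3–B6, B1–B7, B4–B8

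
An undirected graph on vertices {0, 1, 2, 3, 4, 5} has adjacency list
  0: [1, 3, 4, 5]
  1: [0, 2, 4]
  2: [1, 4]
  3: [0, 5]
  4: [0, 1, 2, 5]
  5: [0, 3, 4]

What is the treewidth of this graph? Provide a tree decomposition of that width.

Every bag has size at most 3, so the width is 3 − 1 = 2 and tw(G) ≤ 2. Conversely, {0, 3, 5} is a clique of size 3, and the vertices of any clique must share a bag in every tree decomposition; so some bag has ≥ 3 vertices and tw(G) ≥ 2. Hence tw(G) = 2 exactly.

Treewidth 2.
One such decomposition:
Bags: B1 = {0, 1, 4}  B2 = {1, 2, 4}  B3 = {0, 4, 5}  B4 = {0, 3, 5}
Tree: B1–B2, B1–B3, B3–B4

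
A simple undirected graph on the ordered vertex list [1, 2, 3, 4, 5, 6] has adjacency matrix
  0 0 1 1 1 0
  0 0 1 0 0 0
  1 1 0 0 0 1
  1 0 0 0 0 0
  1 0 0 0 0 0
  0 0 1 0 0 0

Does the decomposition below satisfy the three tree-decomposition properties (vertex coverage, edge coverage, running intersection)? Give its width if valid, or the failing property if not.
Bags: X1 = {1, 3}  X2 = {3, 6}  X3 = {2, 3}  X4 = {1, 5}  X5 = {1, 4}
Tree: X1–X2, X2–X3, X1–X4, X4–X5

Vertex coverage: the bags together contain {1, 2, 3, 4, 5, 6}, the full vertex set. Edge coverage: each edge of G has both endpoints in at least one bag. Running intersection: for every vertex, the bags containing it form a connected subtree. All three properties hold, so this is a valid tree decomposition of width max|bag| − 1 = 1, and hence tw(G) ≤ 1.

Yes; width 1.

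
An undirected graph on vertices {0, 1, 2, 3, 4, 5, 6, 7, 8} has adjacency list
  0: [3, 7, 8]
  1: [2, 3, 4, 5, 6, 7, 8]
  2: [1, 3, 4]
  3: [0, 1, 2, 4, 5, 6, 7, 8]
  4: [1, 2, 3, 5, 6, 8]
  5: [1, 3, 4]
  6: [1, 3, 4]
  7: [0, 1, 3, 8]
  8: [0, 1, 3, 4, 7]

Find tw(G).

A width-3 tree decomposition is:
Bags: B1 = {1, 2, 3, 4}  B2 = {1, 3, 4, 5}  B3 = {1, 3, 4, 8}  B4 = {1, 3, 4, 6}  B5 = {1, 3, 7, 8}  B6 = {0, 3, 7, 8}
Tree: B1–B2, B2–B3, B3–B4, B3–B5, B5–B6
Each bag holds 4 vertices, so the decomposition has width 3, which upper-bounds the treewidth. On the other hand G contains the 4-clique {0, 3, 7, 8}. A clique must lie in a single bag of any decomposition, so no decomposition can have width below 3. Combining the bounds, tw(G) = 3.

3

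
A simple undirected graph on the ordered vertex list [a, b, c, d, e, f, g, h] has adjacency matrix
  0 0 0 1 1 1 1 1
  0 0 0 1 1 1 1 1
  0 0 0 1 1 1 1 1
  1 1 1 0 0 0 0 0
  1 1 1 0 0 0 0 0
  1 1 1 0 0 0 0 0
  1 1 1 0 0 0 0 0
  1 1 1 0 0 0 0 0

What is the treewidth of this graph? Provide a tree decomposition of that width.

Each bag holds 4 vertices, so the decomposition has width 3, which upper-bounds the treewidth. For the lower bound: the 4 vertex sets {c,d}, {a,e}, {b}, {g} are disjoint, each induces a connected subgraph, and every pair is joined by at least one edge of G. Contracting each set to a single vertex therefore yields K_{4} as a minor, and since treewidth is minor-monotone, tw(G) ≥ tw(K_{4}) = 3. Combining the bounds, tw(G) = 3.

Treewidth 3.
One optimal decomposition is:
Bags: B1 = {a, b, c, d}  B2 = {a, b, c, e}  B3 = {a, b, c, g}  B4 = {a, b, c, f}  B5 = {a, b, c, h}
Tree: B1–B2, B2–B3, B3–B4, B4–B5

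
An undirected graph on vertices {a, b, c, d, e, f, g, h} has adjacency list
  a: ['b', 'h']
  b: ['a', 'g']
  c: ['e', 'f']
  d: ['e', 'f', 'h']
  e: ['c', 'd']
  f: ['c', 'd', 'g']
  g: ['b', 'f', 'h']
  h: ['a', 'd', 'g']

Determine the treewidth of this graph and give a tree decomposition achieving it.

Treewidth 2.
One such decomposition:
Bags: B1 = {a, b, h}  B2 = {b, g, h}  B3 = {d, g, h}  B4 = {d, f, g}  B5 = {d, e, f}  B6 = {c, e, f}
Tree: B1–B2, B2–B3, B3–B4, B4–B5, B5–B6

Every bag has size at most 3, so the width is 3 − 1 = 2 and tw(G) ≤ 2. The edges a–b–g–h–a form a cycle, so G is not a tree and its treewidth is at least 2. Hence tw(G) = 2 exactly.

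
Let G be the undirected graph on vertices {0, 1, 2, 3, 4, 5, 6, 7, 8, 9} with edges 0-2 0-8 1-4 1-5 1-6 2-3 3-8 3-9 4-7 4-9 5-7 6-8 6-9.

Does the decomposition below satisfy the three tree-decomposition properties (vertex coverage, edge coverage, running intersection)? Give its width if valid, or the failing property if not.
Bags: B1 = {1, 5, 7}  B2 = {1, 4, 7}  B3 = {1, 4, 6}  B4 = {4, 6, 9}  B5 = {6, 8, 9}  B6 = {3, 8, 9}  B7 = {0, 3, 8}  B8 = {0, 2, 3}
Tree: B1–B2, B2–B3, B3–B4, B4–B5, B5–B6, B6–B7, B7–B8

Yes; width 2.

Checking the three conditions: (i) the bags cover all of {0, 1, 2, 3, 4, 5, 6, 7, 8, 9}; (ii) for each edge, some bag contains both endpoints; (iii) the bags containing any fixed vertex form a subtree. All hold, so the decomposition is valid with width 3 − 1 = 2.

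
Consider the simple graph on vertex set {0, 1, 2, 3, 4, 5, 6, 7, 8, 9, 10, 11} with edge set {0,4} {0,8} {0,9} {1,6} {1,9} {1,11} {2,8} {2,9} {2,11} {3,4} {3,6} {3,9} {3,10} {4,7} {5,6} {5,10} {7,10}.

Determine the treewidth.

A width-3 tree decomposition is:
Bags: B1 = {0, 2, 8, 11}  B2 = {0, 2, 9, 11}  B3 = {0, 1, 9, 11}  B4 = {0, 1, 4, 9}  B5 = {1, 3, 4, 9}  B6 = {1, 3, 4, 6}  B7 = {3, 4, 6, 7}  B8 = {3, 6, 7, 10}  B9 = {5, 6, 7, 10}
Tree: B1–B2, B2–B3, B3–B4, B4–B5, B5–B6, B6–B7, B7–B8, B8–B9
The largest bag has 4 vertices, giving width 3; this decomposition certifies tw(G) ≤ 3. For the lower bound: the 4 vertex sets {2,8,11}, {0}, {9}, {1,3,4,6} are disjoint, each induces a connected subgraph, and every pair is joined by at least one edge of G. Contracting each set to a single vertex therefore yields K_{4} as a minor, and since treewidth is minor-monotone, tw(G) ≥ tw(K_{4}) = 3. Hence tw(G) = 3 exactly.

3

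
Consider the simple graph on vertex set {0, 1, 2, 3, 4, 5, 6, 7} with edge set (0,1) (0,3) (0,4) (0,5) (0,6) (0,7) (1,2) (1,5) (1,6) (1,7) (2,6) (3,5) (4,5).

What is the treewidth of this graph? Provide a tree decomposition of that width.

Treewidth 2.
One optimal decomposition is:
Bags: B1 = {0, 1, 5}  B2 = {0, 4, 5}  B3 = {0, 1, 6}  B4 = {1, 2, 6}  B5 = {0, 1, 7}  B6 = {0, 3, 5}
Tree: B1–B2, B1–B3, B3–B4, B3–B5, B1–B6

The largest bag has 3 vertices, giving width 2; this decomposition certifies tw(G) ≤ 2. On the other hand G contains the 3-clique {0, 1, 5}. A clique must lie in a single bag of any decomposition, so no decomposition can have width below 2. Therefore the treewidth is 2.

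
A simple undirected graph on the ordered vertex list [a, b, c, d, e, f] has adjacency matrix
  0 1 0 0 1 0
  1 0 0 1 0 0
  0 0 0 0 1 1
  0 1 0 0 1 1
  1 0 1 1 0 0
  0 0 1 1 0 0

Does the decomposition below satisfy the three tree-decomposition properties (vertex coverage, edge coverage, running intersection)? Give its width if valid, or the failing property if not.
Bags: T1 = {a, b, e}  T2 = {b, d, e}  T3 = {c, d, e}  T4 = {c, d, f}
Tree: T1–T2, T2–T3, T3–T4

Every vertex of G appears in some bag (union = {a, b, c, d, e, f}); every edge is covered by a bag; and for each vertex v the set of bags containing v is connected in the bag tree. The decomposition is therefore valid. The largest bag has 3 vertices, so the width is 2.

Yes; width 2.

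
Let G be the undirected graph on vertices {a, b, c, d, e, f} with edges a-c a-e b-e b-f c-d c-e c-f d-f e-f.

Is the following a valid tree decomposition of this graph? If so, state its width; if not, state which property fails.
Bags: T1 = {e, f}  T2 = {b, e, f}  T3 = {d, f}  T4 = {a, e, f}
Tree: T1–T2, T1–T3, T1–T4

A tree decomposition must satisfy three properties: every vertex lies in some bag; for every edge, both endpoints lie together in some bag; and for every vertex, the bags containing it form a connected subtree. Here vertex c appears in no bag, so the decomposition is invalid.

No — vertex c appears in no bag.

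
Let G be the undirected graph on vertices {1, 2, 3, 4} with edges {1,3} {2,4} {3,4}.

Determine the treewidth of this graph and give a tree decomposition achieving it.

Every bag has size at most 2, so the width is 2 − 1 = 1 and tw(G) ≤ 1. Since G has at least one edge (e.g. 1–3), it is not an edgeless graph, so tw(G) ≥ 1. Therefore the treewidth is 1.

Treewidth 1.
Bags: B1 = {1, 3}  B2 = {3, 4}  B3 = {2, 4}
Tree: B1–B2, B2–B3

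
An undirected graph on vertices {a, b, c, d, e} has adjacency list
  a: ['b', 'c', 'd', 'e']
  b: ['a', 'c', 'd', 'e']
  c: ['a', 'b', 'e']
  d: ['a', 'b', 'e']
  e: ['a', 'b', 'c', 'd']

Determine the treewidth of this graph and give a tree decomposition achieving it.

The largest bag has 4 vertices, giving width 3; this decomposition certifies tw(G) ≤ 3. Conversely, {a, b, d, e} is a clique of size 4, and the vertices of any clique must share a bag in every tree decomposition; so some bag has ≥ 4 vertices and tw(G) ≥ 3. Combining the bounds, tw(G) = 3.

Treewidth 3.
Bags: B1 = {a, b, c, e}  B2 = {a, b, d, e}
Tree: B1–B2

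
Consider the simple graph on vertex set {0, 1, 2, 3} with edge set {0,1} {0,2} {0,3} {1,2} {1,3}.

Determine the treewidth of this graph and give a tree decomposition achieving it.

Every bag has size at most 3, so the width is 3 − 1 = 2 and tw(G) ≤ 2. For the lower bound, the 3 vertices {0, 1, 2} are pairwise adjacent, and any tree decomposition puts a clique entirely inside one bag — forcing width ≥ 2. Combining the bounds, tw(G) = 2.

Treewidth 2.
One optimal decomposition is:
Bags: B1 = {0, 1, 2}  B2 = {0, 1, 3}
Tree: B1–B2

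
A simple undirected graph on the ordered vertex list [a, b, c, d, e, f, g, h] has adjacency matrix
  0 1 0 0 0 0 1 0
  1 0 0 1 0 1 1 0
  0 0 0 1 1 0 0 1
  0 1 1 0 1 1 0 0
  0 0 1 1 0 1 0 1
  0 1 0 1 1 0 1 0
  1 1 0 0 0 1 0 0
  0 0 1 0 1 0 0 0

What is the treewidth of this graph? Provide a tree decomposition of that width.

Every bag has size at most 3, so the width is 3 − 1 = 2 and tw(G) ≤ 2. For the lower bound, the 3 vertices {c, d, e} are pairwise adjacent, and any tree decomposition puts a clique entirely inside one bag — forcing width ≥ 2. The upper and lower bounds meet at 2, so that is the treewidth.

Treewidth 2.
One optimal decomposition is:
Bags: B1 = {d, e, f}  B2 = {b, d, f}  B3 = {b, f, g}  B4 = {c, d, e}  B5 = {c, e, h}  B6 = {a, b, g}
Tree: B1–B2, B2–B3, B1–B4, B4–B5, B3–B6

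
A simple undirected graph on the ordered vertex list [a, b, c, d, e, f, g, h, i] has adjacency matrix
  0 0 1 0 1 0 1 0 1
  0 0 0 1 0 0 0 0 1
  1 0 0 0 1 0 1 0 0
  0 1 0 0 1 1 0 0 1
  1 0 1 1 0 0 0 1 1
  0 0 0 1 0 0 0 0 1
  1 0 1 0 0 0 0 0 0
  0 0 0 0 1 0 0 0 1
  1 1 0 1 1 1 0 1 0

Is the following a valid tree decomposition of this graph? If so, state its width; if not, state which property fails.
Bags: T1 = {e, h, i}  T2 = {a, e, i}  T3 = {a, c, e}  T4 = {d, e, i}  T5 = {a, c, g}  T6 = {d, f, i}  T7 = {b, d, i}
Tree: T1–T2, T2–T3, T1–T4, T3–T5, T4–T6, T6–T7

Every vertex of G appears in some bag (union = {a, b, c, d, e, f, g, h, i}); every edge is covered by a bag; and for each vertex v the set of bags containing v is connected in the bag tree. The decomposition is therefore valid. The largest bag has 3 vertices, so the width is 2.

Yes; width 2.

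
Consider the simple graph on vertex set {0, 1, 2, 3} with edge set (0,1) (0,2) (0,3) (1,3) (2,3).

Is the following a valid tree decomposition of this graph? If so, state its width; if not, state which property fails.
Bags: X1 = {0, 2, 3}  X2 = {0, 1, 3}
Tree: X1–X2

Vertex coverage: the bags together contain {0, 1, 2, 3}, the full vertex set. Edge coverage: each edge of G has both endpoints in at least one bag. Running intersection: for every vertex, the bags containing it form a connected subtree. All three properties hold, so this is a valid tree decomposition of width max|bag| − 1 = 2, and hence tw(G) ≤ 2.

Yes; width 2.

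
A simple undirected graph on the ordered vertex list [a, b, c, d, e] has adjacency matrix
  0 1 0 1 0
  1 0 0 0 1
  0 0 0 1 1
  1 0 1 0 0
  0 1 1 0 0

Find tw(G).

A width-2 tree decomposition is:
Bags: B1 = {a, b, e}  B2 = {a, c, e}  B3 = {a, c, d}
Tree: B1–B2, B2–B3
Each bag holds 3 vertices, so the decomposition has width 2, which upper-bounds the treewidth. For the lower bound, G contains the cycle a–b–e–c–d–a, so G is not a forest; only forests have treewidth ≤ 1, hence tw(G) ≥ 2. Hence tw(G) = 2 exactly.

2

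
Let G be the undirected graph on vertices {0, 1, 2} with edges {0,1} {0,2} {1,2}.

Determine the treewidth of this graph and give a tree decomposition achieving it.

Treewidth 2.
One such decomposition:
Bags: B1 = {0, 1, 2}
Tree: (single bag)

With just one bag of size 3, the width is 3 − 1 = 2, so tw(G) ≤ 2. Conversely, {0, 1, 2} is a clique of size 3, and the vertices of any clique must share a bag in every tree decomposition; so some bag has ≥ 3 vertices and tw(G) ≥ 2. Therefore the treewidth is 2.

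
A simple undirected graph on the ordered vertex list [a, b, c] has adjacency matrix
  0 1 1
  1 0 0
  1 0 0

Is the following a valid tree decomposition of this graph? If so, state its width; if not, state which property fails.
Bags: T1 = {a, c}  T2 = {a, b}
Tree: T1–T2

Yes; width 1.

Every vertex of G appears in some bag (union = {a, b, c}); every edge is covered by a bag; and for each vertex v the set of bags containing v is connected in the bag tree. The decomposition is therefore valid. The largest bag has 2 vertices, so the width is 1.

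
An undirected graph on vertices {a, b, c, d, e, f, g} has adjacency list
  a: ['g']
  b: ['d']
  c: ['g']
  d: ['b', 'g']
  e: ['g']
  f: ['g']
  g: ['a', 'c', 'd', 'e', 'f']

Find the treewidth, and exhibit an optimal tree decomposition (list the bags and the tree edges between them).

Treewidth 1.
One such decomposition:
Bags: B1 = {e, g}  B2 = {f, g}  B3 = {d, g}  B4 = {b, d}  B5 = {a, g}  B6 = {c, g}
Tree: B1–B2, B1–B3, B3–B4, B1–B5, B1–B6

The largest bag has 2 vertices, giving width 1; this decomposition certifies tw(G) ≤ 1. Any graph with an edge has treewidth ≥ 1, and G has the edge g–e. The upper and lower bounds meet at 1, so that is the treewidth.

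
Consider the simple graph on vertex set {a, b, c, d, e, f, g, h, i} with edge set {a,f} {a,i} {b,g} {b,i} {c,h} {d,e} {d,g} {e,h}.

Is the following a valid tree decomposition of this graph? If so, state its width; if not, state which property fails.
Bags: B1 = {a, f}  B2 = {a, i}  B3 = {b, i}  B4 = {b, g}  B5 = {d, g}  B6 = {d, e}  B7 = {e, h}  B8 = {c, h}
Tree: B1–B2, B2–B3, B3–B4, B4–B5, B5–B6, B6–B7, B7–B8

Every vertex of G appears in some bag (union = {a, b, c, d, e, f, g, h, i}); every edge is covered by a bag; and for each vertex v the set of bags containing v is connected in the bag tree. The decomposition is therefore valid. The largest bag has 2 vertices, so the width is 1.

Yes; width 1.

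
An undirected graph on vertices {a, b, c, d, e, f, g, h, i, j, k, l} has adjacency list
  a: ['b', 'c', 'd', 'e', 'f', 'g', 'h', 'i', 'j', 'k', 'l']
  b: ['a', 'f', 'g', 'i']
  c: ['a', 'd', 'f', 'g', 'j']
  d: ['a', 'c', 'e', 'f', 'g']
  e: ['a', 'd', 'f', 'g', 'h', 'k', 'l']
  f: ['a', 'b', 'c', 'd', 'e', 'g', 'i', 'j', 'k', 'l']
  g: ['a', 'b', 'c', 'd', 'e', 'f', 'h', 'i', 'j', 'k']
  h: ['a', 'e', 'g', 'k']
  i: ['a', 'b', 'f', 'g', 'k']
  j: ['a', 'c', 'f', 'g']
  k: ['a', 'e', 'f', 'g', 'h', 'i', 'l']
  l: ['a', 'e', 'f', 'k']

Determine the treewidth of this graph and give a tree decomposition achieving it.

Each bag holds 5 vertices, so the decomposition has width 4, which upper-bounds the treewidth. For the lower bound, the 5 vertices {a, e, g, h, k} are pairwise adjacent, and any tree decomposition puts a clique entirely inside one bag — forcing width ≥ 4. Combining the bounds, tw(G) = 4.

Treewidth 4.
Bags: B1 = {a, d, e, f, g}  B2 = {a, e, f, g, k}  B3 = {a, e, g, h, k}  B4 = {a, c, d, f, g}  B5 = {a, f, g, i, k}  B6 = {a, b, f, g, i}  B7 = {a, e, f, k, l}  B8 = {a, c, f, g, j}
Tree: B1–B2, B2–B3, B1–B4, B2–B5, B5–B6, B2–B7, B4–B8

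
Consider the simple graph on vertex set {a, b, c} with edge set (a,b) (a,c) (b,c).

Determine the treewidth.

A width-2 tree decomposition is:
Bags: B1 = {a, b, c}
Tree: (single bag)
With just one bag of size 3, the width is 3 − 1 = 2, so tw(G) ≤ 2. Conversely, {a, b, c} is a clique of size 3, and the vertices of any clique must share a bag in every tree decomposition; so some bag has ≥ 3 vertices and tw(G) ≥ 2. Therefore the treewidth is 2.

2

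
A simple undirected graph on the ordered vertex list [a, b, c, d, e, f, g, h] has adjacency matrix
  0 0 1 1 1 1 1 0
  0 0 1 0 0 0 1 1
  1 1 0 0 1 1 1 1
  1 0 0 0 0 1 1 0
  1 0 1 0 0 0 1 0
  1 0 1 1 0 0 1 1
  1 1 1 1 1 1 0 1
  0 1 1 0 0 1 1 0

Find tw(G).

A width-3 tree decomposition is:
Bags: B1 = {a, c, f, g}  B2 = {a, c, e, g}  B3 = {a, d, f, g}  B4 = {c, f, g, h}  B5 = {b, c, g, h}
Tree: B1–B2, B1–B3, B1–B4, B4–B5
The largest bag has 4 vertices, giving width 3; this decomposition certifies tw(G) ≤ 3. Conversely, {a, d, f, g} is a clique of size 4, and the vertices of any clique must share a bag in every tree decomposition; so some bag has ≥ 4 vertices and tw(G) ≥ 3. Hence tw(G) = 3 exactly.

3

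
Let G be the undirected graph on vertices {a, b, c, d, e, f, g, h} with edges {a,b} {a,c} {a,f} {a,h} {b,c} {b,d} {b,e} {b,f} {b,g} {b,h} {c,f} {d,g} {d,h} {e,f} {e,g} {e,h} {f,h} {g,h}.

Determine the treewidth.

A width-3 tree decomposition is:
Bags: B1 = {a, b, f, h}  B2 = {a, b, c, f}  B3 = {b, e, f, h}  B4 = {b, e, g, h}  B5 = {b, d, g, h}
Tree: B1–B2, B1–B3, B3–B4, B4–B5
Each bag holds 4 vertices, so the decomposition has width 3, which upper-bounds the treewidth. For the lower bound, the 4 vertices {b, d, g, h} are pairwise adjacent, and any tree decomposition puts a clique entirely inside one bag — forcing width ≥ 3. Hence tw(G) = 3 exactly.

3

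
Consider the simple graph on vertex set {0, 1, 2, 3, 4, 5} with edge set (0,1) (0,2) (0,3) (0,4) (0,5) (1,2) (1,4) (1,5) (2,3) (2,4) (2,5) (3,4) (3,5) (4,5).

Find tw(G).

A width-4 tree decomposition is:
Bags: B1 = {0, 2, 3, 4, 5}  B2 = {0, 1, 2, 4, 5}
Tree: B1–B2
Every bag has size at most 5, so the width is 5 − 1 = 4 and tw(G) ≤ 4. On the other hand G contains the 5-clique {0, 1, 2, 4, 5}. A clique must lie in a single bag of any decomposition, so no decomposition can have width below 4. Combining the bounds, tw(G) = 4.

4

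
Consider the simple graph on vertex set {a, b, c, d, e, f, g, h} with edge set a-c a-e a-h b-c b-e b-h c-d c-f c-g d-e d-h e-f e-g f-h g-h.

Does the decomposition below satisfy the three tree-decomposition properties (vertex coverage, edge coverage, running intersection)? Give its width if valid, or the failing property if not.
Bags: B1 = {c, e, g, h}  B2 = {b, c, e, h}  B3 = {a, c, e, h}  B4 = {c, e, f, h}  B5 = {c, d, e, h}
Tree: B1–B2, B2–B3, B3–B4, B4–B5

Yes; width 3.

Vertex coverage: the bags together contain {a, b, c, d, e, f, g, h}, the full vertex set. Edge coverage: each edge of G has both endpoints in at least one bag. Running intersection: for every vertex, the bags containing it form a connected subtree. All three properties hold, so this is a valid tree decomposition of width max|bag| − 1 = 3, and hence tw(G) ≤ 3.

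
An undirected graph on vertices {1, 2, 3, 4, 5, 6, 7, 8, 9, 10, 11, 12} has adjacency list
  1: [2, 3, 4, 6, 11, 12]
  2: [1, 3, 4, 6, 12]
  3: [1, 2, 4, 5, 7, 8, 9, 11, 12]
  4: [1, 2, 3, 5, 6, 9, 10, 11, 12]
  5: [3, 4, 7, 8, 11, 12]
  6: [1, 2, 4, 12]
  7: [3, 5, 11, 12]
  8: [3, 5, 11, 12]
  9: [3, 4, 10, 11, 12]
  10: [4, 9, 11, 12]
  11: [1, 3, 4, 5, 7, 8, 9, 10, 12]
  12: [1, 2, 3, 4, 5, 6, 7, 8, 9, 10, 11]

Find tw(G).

A width-4 tree decomposition is:
Bags: B1 = {3, 5, 7, 11, 12}  B2 = {3, 4, 5, 11, 12}  B3 = {1, 3, 4, 11, 12}  B4 = {3, 4, 9, 11, 12}  B5 = {3, 5, 8, 11, 12}  B6 = {1, 2, 3, 4, 12}  B7 = {4, 9, 10, 11, 12}  B8 = {1, 2, 4, 6, 12}
Tree: B1–B2, B2–B3, B2–B4, B1–B5, B3–B6, B4–B7, B6–B8
The largest bag has 5 vertices, giving width 4; this decomposition certifies tw(G) ≤ 4. Conversely, {4, 9, 10, 11, 12} is a clique of size 5, and the vertices of any clique must share a bag in every tree decomposition; so some bag has ≥ 5 vertices and tw(G) ≥ 4. The upper and lower bounds meet at 4, so that is the treewidth.

4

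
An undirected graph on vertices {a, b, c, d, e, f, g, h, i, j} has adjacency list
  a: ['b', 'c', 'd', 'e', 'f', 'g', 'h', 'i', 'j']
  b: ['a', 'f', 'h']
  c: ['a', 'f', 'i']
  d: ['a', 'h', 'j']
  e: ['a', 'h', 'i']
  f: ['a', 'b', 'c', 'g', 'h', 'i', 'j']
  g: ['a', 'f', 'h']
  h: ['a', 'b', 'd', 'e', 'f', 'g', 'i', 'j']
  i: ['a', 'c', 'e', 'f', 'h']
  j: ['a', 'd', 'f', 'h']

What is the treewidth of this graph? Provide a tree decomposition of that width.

The largest bag has 4 vertices, giving width 3; this decomposition certifies tw(G) ≤ 3. Conversely, {a, d, h, j} is a clique of size 4, and the vertices of any clique must share a bag in every tree decomposition; so some bag has ≥ 4 vertices and tw(G) ≥ 3. Hence tw(G) = 3 exactly.

Treewidth 3.
One such decomposition:
Bags: B1 = {a, f, h, i}  B2 = {a, f, h, j}  B3 = {a, c, f, i}  B4 = {a, e, h, i}  B5 = {a, f, g, h}  B6 = {a, b, f, h}  B7 = {a, d, h, j}
Tree: B1–B2, B1–B3, B1–B4, B1–B5, B2–B6, B2–B7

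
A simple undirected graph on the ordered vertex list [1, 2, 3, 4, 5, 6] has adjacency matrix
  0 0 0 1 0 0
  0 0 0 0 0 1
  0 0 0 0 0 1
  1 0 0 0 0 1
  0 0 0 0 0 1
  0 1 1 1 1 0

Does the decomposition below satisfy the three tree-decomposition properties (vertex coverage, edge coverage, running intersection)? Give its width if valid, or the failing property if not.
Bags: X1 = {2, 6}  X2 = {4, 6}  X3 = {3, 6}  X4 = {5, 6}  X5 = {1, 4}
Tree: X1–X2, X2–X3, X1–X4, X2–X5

Every vertex of G appears in some bag (union = {1, 2, 3, 4, 5, 6}); every edge is covered by a bag; and for each vertex v the set of bags containing v is connected in the bag tree. The decomposition is therefore valid. The largest bag has 2 vertices, so the width is 1.

Yes; width 1.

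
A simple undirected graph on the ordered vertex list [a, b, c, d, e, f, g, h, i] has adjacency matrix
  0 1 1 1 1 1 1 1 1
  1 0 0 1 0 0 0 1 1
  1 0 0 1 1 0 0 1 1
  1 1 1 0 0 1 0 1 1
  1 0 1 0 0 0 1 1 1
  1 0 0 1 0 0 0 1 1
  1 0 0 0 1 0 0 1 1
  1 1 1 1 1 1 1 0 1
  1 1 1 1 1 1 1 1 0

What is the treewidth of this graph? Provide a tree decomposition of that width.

Each bag holds 5 vertices, so the decomposition has width 4, which upper-bounds the treewidth. Conversely, {a, c, d, h, i} is a clique of size 5, and the vertices of any clique must share a bag in every tree decomposition; so some bag has ≥ 5 vertices and tw(G) ≥ 4. The upper and lower bounds meet at 4, so that is the treewidth.

Treewidth 4.
Bags: B1 = {a, c, d, h, i}  B2 = {a, c, e, h, i}  B3 = {a, e, g, h, i}  B4 = {a, d, f, h, i}  B5 = {a, b, d, h, i}
Tree: B1–B2, B2–B3, B1–B4, B4–B5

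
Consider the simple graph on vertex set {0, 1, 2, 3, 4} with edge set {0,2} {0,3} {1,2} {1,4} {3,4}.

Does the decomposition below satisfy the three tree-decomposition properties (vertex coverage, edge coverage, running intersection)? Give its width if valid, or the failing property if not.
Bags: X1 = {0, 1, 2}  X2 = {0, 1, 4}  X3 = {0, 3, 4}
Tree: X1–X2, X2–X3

Yes; width 2.

Vertex coverage: the bags together contain {0, 1, 2, 3, 4}, the full vertex set. Edge coverage: each edge of G has both endpoints in at least one bag. Running intersection: for every vertex, the bags containing it form a connected subtree. All three properties hold, so this is a valid tree decomposition of width max|bag| − 1 = 2, and hence tw(G) ≤ 2.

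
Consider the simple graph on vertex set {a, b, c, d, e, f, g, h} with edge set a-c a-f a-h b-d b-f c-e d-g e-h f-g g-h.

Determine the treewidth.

2

A width-2 tree decomposition is:
Bags: B1 = {b, d, g}  B2 = {b, f, g}  B3 = {f, g, h}  B4 = {a, f, h}  B5 = {a, e, h}  B6 = {a, c, e}
Tree: B1–B2, B2–B3, B3–B4, B4–B5, B5–B6
Every bag has size at most 3, so the width is 3 − 1 = 2 and tw(G) ≤ 2. Since d–b–f–g–d is a cycle in G, G is not acyclic. Forests are exactly the graphs of treewidth ≤ 1, so tw(G) ≥ 2. The upper and lower bounds meet at 2, so that is the treewidth.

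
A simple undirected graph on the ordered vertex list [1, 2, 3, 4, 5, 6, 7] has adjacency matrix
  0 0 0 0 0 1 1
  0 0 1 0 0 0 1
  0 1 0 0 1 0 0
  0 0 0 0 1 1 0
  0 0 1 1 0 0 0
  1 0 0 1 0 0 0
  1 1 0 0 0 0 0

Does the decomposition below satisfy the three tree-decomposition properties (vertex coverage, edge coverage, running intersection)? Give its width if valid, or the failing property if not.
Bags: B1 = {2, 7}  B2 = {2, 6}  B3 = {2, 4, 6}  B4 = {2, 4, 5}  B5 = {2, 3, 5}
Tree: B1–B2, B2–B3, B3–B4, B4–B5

A tree decomposition must satisfy three properties: every vertex lies in some bag; for every edge, both endpoints lie together in some bag; and for every vertex, the bags containing it form a connected subtree. Here vertex 1 appears in no bag, so the decomposition is invalid.

No — vertex 1 appears in no bag.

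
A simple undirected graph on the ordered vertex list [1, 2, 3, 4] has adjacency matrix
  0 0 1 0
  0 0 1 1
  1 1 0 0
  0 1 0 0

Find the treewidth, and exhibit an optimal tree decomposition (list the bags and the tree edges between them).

The largest bag has 2 vertices, giving width 1; this decomposition certifies tw(G) ≤ 1. Any graph with an edge has treewidth ≥ 1, and G has the edge 3–2. Combining the bounds, tw(G) = 1.

Treewidth 1.
One optimal decomposition is:
Bags: B1 = {2, 3}  B2 = {1, 3}  B3 = {2, 4}
Tree: B1–B2, B1–B3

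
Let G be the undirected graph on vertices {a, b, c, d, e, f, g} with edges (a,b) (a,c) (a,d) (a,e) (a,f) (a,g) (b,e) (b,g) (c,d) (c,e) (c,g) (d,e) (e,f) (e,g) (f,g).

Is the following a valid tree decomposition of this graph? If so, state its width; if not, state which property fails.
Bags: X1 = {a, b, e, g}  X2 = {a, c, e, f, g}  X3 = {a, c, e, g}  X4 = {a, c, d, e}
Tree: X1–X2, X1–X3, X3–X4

No — bags containing vertex c are not connected in the tree.

A tree decomposition must satisfy three properties: every vertex lies in some bag; for every edge, both endpoints lie together in some bag; and for every vertex, the bags containing it form a connected subtree. Here bags containing vertex c are not connected in the tree, so the decomposition is invalid.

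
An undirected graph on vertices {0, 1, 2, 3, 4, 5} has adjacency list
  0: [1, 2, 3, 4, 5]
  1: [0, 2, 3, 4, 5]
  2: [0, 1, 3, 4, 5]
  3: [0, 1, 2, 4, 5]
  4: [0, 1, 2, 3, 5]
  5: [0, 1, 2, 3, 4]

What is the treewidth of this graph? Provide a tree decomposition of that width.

A single bag containing all 6 vertices is trivially a valid decomposition of width 5. On the other hand G contains the 6-clique {0, 1, 2, 3, 4, 5}. A clique must lie in a single bag of any decomposition, so no decomposition can have width below 5. Hence tw(G) = 5 exactly.

Treewidth 5.
One such decomposition:
Bags: B1 = {0, 1, 2, 3, 4, 5}
Tree: (single bag)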